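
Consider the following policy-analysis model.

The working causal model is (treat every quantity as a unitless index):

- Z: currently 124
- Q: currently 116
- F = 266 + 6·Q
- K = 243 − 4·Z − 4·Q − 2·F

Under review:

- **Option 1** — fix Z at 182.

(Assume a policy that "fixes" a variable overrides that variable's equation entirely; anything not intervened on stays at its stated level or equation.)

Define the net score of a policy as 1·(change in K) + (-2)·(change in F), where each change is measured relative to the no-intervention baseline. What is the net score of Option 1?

-232

Baseline:
  Z = 124
  Q = 116
  F = 266 + 6·116 = 962
  K = 243 − 4·124 − 4·116 − 2·962 = -2641
Option 1 (Z := 182):
  Z = 182
  Q = 116
  F = 266 + 6·116 = 962
  K = 243 − 4·182 − 4·116 − 2·962 = -2873
ΔK = -2873 − (-2641) = -232; ΔF = 962 − 962 = 0
Score = 1·(-232) + (-2)·0 = -232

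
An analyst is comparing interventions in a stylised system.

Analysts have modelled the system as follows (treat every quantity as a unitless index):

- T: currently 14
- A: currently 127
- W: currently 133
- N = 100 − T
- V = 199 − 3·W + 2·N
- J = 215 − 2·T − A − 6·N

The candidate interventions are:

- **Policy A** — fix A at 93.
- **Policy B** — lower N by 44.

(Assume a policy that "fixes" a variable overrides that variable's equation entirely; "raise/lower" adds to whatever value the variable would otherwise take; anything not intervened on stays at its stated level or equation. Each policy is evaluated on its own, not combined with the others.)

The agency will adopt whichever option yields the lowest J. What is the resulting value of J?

-422

Policy A (A := 93):
  T = 14
  A = 93
  N = 100 − 14 = 86
  J = 215 − 2·14 − 93 − 6·86 = -422
Policy B (N − 44):
  T = 14
  A = 127
  N = 100 − 14 (−44 from intervention) = 42
  J = 215 − 2·14 − 127 − 6·42 = -192
Comparing — Policy A: J=-422, Policy B: J=-192. Lowest is -422 (Policy A).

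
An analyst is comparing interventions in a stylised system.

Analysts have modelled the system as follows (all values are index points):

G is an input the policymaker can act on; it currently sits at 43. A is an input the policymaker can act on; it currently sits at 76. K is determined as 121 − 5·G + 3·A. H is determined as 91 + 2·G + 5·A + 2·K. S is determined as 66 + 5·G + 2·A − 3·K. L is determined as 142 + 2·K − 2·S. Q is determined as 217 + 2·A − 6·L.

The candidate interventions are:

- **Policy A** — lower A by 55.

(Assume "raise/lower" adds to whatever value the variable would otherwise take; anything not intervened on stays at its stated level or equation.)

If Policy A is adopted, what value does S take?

416

Policy A (A − 55):
  G = 43
  A = 76 − 55 = 21
  K = 121 − 5·43 + 3·21 = -31
  S = 66 + 5·43 + 2·21 − 3·(-31) = 416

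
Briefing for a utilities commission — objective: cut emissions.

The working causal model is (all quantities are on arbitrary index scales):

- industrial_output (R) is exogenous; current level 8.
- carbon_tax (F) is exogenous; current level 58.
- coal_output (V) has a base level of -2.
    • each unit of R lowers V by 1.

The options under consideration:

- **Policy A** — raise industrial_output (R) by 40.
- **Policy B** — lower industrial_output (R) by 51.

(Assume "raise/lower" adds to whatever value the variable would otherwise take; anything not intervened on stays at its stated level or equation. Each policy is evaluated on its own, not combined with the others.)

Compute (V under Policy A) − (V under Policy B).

-91

Policy A (R + 40):
  R = 8 + 40 = 48
  V = -2 − 48 = -50
Policy B (R − 51):
  R = 8 − 51 = -43
  V = -2 − (-43) = 41
V: -50 − 41 = -91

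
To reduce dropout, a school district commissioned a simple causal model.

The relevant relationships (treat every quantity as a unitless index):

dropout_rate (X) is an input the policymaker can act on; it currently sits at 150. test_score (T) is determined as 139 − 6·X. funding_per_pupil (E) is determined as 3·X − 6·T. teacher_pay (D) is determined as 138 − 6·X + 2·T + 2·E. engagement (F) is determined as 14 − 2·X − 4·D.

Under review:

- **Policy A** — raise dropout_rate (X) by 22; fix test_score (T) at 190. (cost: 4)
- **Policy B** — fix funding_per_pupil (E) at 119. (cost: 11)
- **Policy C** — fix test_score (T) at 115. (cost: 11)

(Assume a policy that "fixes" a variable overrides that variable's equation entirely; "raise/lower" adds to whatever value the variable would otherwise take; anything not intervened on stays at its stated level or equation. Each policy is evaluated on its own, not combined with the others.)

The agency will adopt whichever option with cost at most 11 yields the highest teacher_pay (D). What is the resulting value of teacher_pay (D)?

Policy A (X + 22, T := 190):
  X = 150 + 22 = 172
  T = 190
  E = 0 + 3·172 − 6·190 = -624
  D = 138 − 6·172 + 2·190 + 2·(-624) = -1762
Policy B (E := 119):
  X = 150
  T = 139 − 6·150 = -761
  E = 119
  D = 138 − 6·150 + 2·(-761) + 2·119 = -2046
Policy C (T := 115):
  X = 150
  T = 115
  E = 0 + 3·150 − 6·115 = -240
  D = 138 − 6·150 + 2·115 + 2·(-240) = -1012
Comparing — Policy A: D=-1762, Policy B: D=-2046, Policy C: D=-1012. Highest is -1012 (Policy C).

-1012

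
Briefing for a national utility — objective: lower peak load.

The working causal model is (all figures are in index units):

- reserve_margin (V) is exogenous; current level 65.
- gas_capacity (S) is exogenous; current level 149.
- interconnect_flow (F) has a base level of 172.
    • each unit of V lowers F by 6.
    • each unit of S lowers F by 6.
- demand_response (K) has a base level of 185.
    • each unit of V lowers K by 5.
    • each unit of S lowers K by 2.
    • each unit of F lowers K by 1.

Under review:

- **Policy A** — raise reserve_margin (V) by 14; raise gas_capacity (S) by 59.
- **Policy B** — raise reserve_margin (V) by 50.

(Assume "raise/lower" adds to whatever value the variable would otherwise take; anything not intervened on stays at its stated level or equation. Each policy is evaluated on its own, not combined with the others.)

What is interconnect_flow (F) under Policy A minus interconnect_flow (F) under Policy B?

Policy A (V + 14, S + 59):
  V = 65 + 14 = 79
  S = 149 + 59 = 208
  F = 172 − 6·79 − 6·208 = -1550
Policy B (V + 50):
  V = 65 + 50 = 115
  S = 149
  F = 172 − 6·115 − 6·149 = -1412
F: -1550 − (-1412) = -138

-138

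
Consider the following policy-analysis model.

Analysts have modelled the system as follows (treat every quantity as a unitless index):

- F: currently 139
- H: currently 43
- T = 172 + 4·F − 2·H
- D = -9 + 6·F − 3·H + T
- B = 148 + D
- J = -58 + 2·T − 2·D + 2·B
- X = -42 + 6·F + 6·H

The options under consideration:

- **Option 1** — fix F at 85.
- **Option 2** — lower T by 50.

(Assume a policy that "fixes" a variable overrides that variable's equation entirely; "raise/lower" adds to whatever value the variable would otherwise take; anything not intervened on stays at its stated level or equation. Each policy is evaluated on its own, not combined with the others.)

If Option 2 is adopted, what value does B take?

Option 2 (T − 50):
  F = 139
  H = 43
  T = 172 + 4·139 − 2·43 (−50 from intervention) = 592
  D = -9 + 6·139 − 3·43 + 592 = 1288
  B = 148 + 1288 = 1436

1436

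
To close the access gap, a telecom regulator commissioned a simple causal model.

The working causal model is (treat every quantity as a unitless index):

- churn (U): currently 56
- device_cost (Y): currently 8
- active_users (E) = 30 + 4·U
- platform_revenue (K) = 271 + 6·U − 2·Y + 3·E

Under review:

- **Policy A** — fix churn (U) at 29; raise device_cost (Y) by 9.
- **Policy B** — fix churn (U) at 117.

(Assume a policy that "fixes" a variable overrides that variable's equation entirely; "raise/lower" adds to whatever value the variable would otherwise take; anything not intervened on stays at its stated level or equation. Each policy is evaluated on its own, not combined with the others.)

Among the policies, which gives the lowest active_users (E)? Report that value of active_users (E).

Policy A (U := 29, Y + 9):
  U = 29
  E = 30 + 4·29 = 146
Policy B (U := 117):
  U = 117
  E = 30 + 4·117 = 498
Comparing — Policy A: E=146, Policy B: E=498. Lowest is 146 (Policy A).

146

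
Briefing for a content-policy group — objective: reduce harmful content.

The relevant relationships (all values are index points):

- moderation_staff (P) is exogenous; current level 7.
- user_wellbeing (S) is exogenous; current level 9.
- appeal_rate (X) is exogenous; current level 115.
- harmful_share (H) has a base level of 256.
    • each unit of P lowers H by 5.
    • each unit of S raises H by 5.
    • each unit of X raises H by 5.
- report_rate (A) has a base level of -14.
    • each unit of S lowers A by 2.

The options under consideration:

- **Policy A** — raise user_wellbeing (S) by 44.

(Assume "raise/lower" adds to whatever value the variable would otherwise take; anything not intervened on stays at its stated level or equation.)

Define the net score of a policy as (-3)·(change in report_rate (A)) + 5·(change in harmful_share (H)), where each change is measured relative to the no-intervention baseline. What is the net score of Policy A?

1364

Baseline:
  P = 7
  S = 9
  X = 115
  H = 256 − 5·7 + 5·9 + 5·115 = 841
  A = -14 − 2·9 = -32
Policy A (S + 44):
  P = 7
  S = 9 + 44 = 53
  X = 115
  H = 256 − 5·7 + 5·53 + 5·115 = 1061
  A = -14 − 2·53 = -120
ΔA = -120 − (-32) = -88; ΔH = 1061 − 841 = 220
Score = (-3)·(-88) + 5·220 = 1364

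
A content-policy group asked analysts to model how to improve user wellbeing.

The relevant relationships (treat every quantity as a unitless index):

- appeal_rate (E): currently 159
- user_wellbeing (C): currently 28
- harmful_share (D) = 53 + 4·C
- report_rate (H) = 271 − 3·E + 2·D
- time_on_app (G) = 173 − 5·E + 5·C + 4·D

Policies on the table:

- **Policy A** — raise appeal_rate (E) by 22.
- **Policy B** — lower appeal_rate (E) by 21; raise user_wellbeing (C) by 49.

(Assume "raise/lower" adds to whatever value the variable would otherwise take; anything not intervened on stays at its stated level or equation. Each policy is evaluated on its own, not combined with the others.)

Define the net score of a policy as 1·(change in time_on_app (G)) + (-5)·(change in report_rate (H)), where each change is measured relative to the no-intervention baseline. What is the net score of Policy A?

220

Baseline:
  E = 159
  C = 28
  D = 53 + 4·28 = 165
  H = 271 − 3·159 + 2·165 = 124
  G = 173 − 5·159 + 5·28 + 4·165 = 178
Policy A (E + 22):
  E = 159 + 22 = 181
  C = 28
  D = 53 + 4·28 = 165
  H = 271 − 3·181 + 2·165 = 58
  G = 173 − 5·181 + 5·28 + 4·165 = 68
ΔG = 68 − 178 = -110; ΔH = 58 − 124 = -66
Score = 1·(-110) + (-5)·(-66) = 220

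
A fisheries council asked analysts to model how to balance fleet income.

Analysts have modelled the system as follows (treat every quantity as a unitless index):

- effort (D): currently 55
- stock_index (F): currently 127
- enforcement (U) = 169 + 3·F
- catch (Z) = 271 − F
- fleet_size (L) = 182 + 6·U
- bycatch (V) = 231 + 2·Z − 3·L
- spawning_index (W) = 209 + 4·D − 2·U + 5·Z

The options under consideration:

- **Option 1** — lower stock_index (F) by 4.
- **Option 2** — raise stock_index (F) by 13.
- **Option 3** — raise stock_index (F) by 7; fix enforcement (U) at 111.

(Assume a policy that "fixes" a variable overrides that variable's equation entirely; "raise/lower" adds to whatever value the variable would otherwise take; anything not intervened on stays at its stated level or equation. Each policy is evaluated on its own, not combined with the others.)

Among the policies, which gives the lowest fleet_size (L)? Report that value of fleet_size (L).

848

Option 1 (F − 4):
  F = 127 − 4 = 123
  U = 169 + 3·123 = 538
  L = 182 + 6·538 = 3410
Option 2 (F + 13):
  F = 127 + 13 = 140
  U = 169 + 3·140 = 589
  L = 182 + 6·589 = 3716
Option 3 (F + 7, U := 111):
  F = 127 + 7 = 134
  U = 111
  L = 182 + 6·111 = 848
Comparing — Option 1: L=3410, Option 2: L=3716, Option 3: L=848. Lowest is 848 (Option 3).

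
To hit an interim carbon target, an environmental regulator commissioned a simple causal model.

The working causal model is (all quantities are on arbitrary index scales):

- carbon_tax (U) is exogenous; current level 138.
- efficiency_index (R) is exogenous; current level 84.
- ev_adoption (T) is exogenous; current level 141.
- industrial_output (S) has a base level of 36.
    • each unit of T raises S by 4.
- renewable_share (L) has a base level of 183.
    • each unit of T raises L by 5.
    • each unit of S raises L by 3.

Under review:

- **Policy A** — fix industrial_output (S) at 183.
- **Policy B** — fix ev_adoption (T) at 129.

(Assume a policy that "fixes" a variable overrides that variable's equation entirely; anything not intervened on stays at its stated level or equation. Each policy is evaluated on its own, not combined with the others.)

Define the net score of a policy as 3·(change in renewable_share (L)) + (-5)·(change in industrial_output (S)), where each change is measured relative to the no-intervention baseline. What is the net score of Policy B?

Baseline:
  T = 141
  S = 36 + 4·141 = 600
  L = 183 + 5·141 + 3·600 = 2688
Policy B (T := 129):
  T = 129
  S = 36 + 4·129 = 552
  L = 183 + 5·129 + 3·552 = 2484
ΔL = 2484 − 2688 = -204; ΔS = 552 − 600 = -48
Score = 3·(-204) + (-5)·(-48) = -372

-372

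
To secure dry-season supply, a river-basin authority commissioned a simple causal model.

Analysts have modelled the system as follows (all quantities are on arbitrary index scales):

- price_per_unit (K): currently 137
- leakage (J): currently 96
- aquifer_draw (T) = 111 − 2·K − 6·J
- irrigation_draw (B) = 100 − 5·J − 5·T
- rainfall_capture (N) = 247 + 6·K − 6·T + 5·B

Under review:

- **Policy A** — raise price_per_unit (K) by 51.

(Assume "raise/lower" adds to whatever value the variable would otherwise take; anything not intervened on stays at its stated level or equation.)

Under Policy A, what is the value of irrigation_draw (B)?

Policy A (K + 51):
  K = 137 + 51 = 188
  J = 96
  T = 111 − 2·188 − 6·96 = -841
  B = 100 − 5·96 − 5·(-841) = 3825

3825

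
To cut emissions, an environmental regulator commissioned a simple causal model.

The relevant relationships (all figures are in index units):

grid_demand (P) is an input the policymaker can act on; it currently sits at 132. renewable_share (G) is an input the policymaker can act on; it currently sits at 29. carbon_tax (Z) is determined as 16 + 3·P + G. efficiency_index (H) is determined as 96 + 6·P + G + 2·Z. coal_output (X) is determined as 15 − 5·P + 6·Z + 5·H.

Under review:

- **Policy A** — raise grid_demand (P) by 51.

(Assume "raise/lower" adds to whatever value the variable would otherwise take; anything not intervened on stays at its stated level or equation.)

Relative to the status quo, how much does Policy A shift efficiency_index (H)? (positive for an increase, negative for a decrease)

612

Baseline:
  P = 132
  G = 29
  Z = 16 + 3·132 + 29 = 441
  H = 96 + 6·132 + 29 + 2·441 = 1799
Policy A (P + 51):
  P = 132 + 51 = 183
  G = 29
  Z = 16 + 3·183 + 29 = 594
  H = 96 + 6·183 + 29 + 2·594 = 2411
Change in H: 2411 − 1799 = 612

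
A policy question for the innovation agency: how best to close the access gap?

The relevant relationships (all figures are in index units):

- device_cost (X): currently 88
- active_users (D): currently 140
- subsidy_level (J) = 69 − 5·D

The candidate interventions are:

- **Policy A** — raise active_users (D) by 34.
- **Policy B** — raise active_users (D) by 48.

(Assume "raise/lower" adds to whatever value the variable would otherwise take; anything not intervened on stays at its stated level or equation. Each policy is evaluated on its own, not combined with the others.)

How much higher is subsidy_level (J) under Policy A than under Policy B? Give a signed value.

Policy A (D + 34):
  D = 140 + 34 = 174
  J = 69 − 5·174 = -801
Policy B (D + 48):
  D = 140 + 48 = 188
  J = 69 − 5·188 = -871
J: -801 − (-871) = 70

70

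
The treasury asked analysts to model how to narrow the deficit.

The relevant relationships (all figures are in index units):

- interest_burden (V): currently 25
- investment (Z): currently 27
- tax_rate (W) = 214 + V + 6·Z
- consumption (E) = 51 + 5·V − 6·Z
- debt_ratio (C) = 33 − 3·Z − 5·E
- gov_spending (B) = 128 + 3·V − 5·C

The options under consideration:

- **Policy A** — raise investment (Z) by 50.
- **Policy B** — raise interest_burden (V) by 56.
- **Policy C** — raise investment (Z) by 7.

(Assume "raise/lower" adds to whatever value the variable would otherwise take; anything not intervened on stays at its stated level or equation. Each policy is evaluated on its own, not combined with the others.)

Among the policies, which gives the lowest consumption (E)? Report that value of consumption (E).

Policy A (Z + 50):
  V = 25
  Z = 27 + 50 = 77
  E = 51 + 5·25 − 6·77 = -286
Policy B (V + 56):
  V = 25 + 56 = 81
  Z = 27
  E = 51 + 5·81 − 6·27 = 294
Policy C (Z + 7):
  V = 25
  Z = 27 + 7 = 34
  E = 51 + 5·25 − 6·34 = -28
Comparing — Policy A: E=-286, Policy B: E=294, Policy C: E=-28. Lowest is -286 (Policy A).

-286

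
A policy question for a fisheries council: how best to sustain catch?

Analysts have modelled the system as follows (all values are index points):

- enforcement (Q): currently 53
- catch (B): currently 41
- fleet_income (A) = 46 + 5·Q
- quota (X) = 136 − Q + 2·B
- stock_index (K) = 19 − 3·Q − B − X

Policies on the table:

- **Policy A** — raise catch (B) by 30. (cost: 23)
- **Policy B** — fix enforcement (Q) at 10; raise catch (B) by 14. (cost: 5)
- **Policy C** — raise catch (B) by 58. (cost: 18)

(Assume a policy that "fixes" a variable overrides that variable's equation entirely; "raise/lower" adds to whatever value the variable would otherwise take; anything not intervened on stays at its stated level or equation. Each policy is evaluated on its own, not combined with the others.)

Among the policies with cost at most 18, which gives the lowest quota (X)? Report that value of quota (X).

236

Policy B (Q := 10, B + 14):
  Q = 10
  B = 41 + 14 = 55
  X = 136 − 10 + 2·55 = 236
Policy C (B + 58):
  Q = 53
  B = 41 + 58 = 99
  X = 136 − 53 + 2·99 = 281
Comparing — Policy B: X=236, Policy C: X=281. Lowest is 236 (Policy B).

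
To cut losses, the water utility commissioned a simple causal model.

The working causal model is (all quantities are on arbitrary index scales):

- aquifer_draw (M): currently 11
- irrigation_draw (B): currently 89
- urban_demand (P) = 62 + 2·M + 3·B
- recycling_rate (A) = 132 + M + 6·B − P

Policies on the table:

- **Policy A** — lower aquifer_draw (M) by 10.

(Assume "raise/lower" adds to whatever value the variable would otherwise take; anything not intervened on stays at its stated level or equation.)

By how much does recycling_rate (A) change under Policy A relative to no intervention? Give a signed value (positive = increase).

Baseline:
  M = 11
  B = 89
  P = 62 + 2·11 + 3·89 = 351
  A = 132 + 11 + 6·89 − 351 = 326
Policy A (M − 10):
  M = 11 − 10 = 1
  B = 89
  P = 62 + 2·1 + 3·89 = 331
  A = 132 + 1 + 6·89 − 331 = 336
Change in A: 336 − 326 = 10

10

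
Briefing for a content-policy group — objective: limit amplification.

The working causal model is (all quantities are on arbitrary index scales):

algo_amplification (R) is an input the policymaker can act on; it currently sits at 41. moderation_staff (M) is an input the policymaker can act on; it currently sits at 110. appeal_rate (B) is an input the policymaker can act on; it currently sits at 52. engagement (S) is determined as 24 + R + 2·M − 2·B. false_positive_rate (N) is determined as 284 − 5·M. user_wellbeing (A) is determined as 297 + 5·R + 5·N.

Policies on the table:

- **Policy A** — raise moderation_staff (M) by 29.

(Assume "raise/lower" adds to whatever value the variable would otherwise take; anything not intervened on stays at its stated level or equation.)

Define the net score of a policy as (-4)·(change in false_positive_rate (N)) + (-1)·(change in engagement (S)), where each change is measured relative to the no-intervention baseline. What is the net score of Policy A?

522

Baseline:
  R = 41
  M = 110
  B = 52
  S = 24 + 41 + 2·110 − 2·52 = 181
  N = 284 − 5·110 = -266
Policy A (M + 29):
  R = 41
  M = 110 + 29 = 139
  B = 52
  S = 24 + 41 + 2·139 − 2·52 = 239
  N = 284 − 5·139 = -411
ΔN = -411 − (-266) = -145; ΔS = 239 − 181 = 58
Score = (-4)·(-145) + (-1)·58 = 522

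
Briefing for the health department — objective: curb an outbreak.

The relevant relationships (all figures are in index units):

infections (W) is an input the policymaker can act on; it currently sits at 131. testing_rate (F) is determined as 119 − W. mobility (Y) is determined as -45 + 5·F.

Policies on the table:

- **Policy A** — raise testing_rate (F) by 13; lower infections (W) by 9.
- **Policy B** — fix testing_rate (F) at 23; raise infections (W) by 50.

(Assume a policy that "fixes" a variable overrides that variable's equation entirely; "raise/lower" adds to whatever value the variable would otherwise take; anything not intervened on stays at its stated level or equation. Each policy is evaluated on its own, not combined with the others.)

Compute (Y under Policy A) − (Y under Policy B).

-65

Policy A (F + 13, W − 9):
  W = 131 − 9 = 122
  F = 119 − 122 (+13 from intervention) = 10
  Y = -45 + 5·10 = 5
Policy B (F := 23, W + 50):
  W = 131 + 50 = 181
  F = 23
  Y = -45 + 5·23 = 70
Y: 5 − 70 = -65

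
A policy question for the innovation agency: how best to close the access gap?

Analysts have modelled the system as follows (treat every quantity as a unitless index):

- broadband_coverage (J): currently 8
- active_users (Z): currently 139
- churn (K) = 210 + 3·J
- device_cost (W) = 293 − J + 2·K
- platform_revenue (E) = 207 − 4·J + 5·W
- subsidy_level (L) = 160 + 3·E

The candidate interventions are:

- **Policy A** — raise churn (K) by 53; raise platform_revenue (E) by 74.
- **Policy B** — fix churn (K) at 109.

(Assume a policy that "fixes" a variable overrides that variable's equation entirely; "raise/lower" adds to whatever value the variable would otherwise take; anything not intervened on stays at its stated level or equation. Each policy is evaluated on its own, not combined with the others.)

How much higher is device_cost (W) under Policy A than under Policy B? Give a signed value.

Policy A (K + 53, E + 74):
  J = 8
  K = 210 + 3·8 (+53 from intervention) = 287
  W = 293 − 8 + 2·287 = 859
Policy B (K := 109):
  J = 8
  K = 109
  W = 293 − 8 + 2·109 = 503
W: 859 − 503 = 356

356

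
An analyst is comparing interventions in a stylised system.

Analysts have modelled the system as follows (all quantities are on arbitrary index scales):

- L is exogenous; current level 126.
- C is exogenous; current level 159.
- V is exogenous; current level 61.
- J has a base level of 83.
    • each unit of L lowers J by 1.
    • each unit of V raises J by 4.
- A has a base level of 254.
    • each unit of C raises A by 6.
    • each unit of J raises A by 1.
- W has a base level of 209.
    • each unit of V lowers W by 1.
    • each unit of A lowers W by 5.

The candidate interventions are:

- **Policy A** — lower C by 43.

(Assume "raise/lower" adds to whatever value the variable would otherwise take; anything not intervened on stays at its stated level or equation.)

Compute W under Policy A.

-5607

Policy A (C − 43):
  L = 126
  C = 159 − 43 = 116
  V = 61
  J = 83 − 126 + 4·61 = 201
  A = 254 + 6·116 + 201 = 1151
  W = 209 − 61 − 5·1151 = -5607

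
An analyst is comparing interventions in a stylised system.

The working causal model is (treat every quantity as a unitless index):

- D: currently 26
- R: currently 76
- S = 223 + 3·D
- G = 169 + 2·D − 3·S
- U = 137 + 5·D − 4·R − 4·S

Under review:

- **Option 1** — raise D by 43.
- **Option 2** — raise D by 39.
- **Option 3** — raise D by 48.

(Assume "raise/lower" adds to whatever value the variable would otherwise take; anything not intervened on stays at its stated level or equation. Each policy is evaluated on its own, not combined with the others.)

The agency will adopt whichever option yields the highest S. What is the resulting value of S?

445

Option 1 (D + 43):
  D = 26 + 43 = 69
  S = 223 + 3·69 = 430
Option 2 (D + 39):
  D = 26 + 39 = 65
  S = 223 + 3·65 = 418
Option 3 (D + 48):
  D = 26 + 48 = 74
  S = 223 + 3·74 = 445
Comparing — Option 1: S=430, Option 2: S=418, Option 3: S=445. Highest is 445 (Option 3).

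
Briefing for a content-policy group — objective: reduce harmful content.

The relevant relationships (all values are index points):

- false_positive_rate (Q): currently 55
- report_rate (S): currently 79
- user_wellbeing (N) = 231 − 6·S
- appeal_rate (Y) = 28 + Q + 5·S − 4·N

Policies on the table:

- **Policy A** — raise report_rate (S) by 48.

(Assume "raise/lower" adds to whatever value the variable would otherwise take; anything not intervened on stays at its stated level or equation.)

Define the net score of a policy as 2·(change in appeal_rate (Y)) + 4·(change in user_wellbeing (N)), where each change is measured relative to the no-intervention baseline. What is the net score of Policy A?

1632

Baseline:
  Q = 55
  S = 79
  N = 231 − 6·79 = -243
  Y = 28 + 55 + 5·79 − 4·(-243) = 1450
Policy A (S + 48):
  Q = 55
  S = 79 + 48 = 127
  N = 231 − 6·127 = -531
  Y = 28 + 55 + 5·127 − 4·(-531) = 2842
ΔY = 2842 − 1450 = 1392; ΔN = -531 − (-243) = -288
Score = 2·1392 + 4·(-288) = 1632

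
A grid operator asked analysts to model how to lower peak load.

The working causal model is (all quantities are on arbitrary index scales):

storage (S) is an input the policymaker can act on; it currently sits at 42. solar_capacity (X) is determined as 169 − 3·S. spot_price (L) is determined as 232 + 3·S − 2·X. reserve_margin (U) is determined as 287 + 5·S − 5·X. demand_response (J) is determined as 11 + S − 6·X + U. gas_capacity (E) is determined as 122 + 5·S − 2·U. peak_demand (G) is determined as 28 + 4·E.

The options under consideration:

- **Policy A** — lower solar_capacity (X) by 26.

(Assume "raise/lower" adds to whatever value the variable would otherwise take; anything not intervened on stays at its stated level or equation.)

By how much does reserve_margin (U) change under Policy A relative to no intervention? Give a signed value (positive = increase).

Baseline:
  S = 42
  X = 169 − 3·42 = 43
  U = 287 + 5·42 − 5·43 = 282
Policy A (X − 26):
  S = 42
  X = 169 − 3·42 (−26 from intervention) = 17
  U = 287 + 5·42 − 5·17 = 412
Change in U: 412 − 282 = 130

130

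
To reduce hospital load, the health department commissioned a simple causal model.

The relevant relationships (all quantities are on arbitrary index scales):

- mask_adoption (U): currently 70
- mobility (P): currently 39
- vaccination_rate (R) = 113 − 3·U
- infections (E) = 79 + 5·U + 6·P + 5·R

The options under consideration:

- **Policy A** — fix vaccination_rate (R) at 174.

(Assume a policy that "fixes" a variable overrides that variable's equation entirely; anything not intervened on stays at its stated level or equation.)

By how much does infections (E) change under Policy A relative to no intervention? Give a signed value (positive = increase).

1355

Baseline:
  U = 70
  P = 39
  R = 113 − 3·70 = -97
  E = 79 + 5·70 + 6·39 + 5·(-97) = 178
Policy A (R := 174):
  U = 70
  P = 39
  R = 174
  E = 79 + 5·70 + 6·39 + 5·174 = 1533
Change in E: 1533 − 178 = 1355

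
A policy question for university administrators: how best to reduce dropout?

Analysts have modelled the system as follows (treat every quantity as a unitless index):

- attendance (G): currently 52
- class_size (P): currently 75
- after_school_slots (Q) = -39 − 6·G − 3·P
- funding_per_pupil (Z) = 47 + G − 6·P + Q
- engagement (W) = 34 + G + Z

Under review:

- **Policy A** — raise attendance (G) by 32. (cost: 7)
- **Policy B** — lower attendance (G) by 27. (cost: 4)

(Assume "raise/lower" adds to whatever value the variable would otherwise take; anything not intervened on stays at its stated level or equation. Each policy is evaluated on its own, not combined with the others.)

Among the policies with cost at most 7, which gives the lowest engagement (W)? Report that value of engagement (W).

Policy A (G + 32):
  G = 52 + 32 = 84
  P = 75
  Q = -39 − 6·84 − 3·75 = -768
  Z = 47 + 84 − 6·75 + (-768) = -1087
  W = 34 + 84 + (-1087) = -969
Policy B (G − 27):
  G = 52 − 27 = 25
  P = 75
  Q = -39 − 6·25 − 3·75 = -414
  Z = 47 + 25 − 6·75 + (-414) = -792
  W = 34 + 25 + (-792) = -733
Comparing — Policy A: W=-969, Policy B: W=-733. Lowest is -969 (Policy A).

-969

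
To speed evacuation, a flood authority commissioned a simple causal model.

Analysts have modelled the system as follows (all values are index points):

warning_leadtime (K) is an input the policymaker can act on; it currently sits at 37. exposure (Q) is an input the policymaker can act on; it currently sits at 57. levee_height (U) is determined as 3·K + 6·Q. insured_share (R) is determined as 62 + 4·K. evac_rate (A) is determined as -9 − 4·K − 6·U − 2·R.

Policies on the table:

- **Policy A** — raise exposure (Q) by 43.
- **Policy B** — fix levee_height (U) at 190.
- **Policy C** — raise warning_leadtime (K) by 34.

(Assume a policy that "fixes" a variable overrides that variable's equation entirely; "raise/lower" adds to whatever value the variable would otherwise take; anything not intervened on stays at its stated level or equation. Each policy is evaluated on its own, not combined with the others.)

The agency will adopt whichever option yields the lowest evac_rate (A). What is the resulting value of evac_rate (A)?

-4843

Policy A (Q + 43):
  K = 37
  Q = 57 + 43 = 100
  U = 0 + 3·37 + 6·100 = 711
  R = 62 + 4·37 = 210
  A = -9 − 4·37 − 6·711 − 2·210 = -4843
Policy B (U := 190):
  K = 37
  Q = 57
  U = 190
  R = 62 + 4·37 = 210
  A = -9 − 4·37 − 6·190 − 2·210 = -1717
Policy C (K + 34):
  K = 37 + 34 = 71
  Q = 57
  U = 0 + 3·71 + 6·57 = 555
  R = 62 + 4·71 = 346
  A = -9 − 4·71 − 6·555 − 2·346 = -4315
Comparing — Policy A: A=-4843, Policy B: A=-1717, Policy C: A=-4315. Lowest is -4843 (Policy A).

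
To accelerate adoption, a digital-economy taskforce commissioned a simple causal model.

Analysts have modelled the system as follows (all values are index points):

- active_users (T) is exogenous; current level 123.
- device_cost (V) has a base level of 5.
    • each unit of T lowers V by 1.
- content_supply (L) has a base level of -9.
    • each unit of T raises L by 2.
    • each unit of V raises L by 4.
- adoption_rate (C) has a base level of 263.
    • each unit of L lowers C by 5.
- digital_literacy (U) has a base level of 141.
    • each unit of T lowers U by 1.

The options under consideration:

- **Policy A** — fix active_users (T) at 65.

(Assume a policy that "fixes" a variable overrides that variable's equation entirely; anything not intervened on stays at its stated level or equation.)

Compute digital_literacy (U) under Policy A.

Policy A (T := 65):
  T = 65
  U = 141 − 65 = 76

76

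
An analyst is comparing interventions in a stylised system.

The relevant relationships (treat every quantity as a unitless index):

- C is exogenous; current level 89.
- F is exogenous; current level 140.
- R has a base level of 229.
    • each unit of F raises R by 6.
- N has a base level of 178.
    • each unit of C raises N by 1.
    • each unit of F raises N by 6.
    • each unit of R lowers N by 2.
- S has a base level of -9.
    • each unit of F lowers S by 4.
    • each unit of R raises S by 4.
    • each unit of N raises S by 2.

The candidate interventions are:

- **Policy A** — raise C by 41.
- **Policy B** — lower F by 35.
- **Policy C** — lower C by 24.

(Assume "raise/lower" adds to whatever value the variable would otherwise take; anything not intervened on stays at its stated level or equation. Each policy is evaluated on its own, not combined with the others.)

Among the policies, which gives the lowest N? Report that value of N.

-1055

Policy A (C + 41):
  C = 89 + 41 = 130
  F = 140
  R = 229 + 6·140 = 1069
  N = 178 + 130 + 6·140 − 2·1069 = -990
Policy B (F − 35):
  C = 89
  F = 140 − 35 = 105
  R = 229 + 6·105 = 859
  N = 178 + 89 + 6·105 − 2·859 = -821
Policy C (C − 24):
  C = 89 − 24 = 65
  F = 140
  R = 229 + 6·140 = 1069
  N = 178 + 65 + 6·140 − 2·1069 = -1055
Comparing — Policy A: N=-990, Policy B: N=-821, Policy C: N=-1055. Lowest is -1055 (Policy C).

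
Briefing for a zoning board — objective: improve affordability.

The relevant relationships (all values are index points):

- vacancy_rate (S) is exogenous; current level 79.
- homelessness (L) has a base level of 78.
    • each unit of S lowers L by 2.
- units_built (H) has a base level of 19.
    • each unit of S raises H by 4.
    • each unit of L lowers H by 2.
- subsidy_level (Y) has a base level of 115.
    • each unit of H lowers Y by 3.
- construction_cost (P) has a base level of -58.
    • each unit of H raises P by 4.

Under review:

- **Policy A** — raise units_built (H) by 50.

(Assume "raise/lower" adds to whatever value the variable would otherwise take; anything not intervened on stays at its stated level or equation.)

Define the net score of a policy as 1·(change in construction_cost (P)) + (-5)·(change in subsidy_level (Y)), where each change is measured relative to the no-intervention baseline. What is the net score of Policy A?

950

Baseline:
  S = 79
  L = 78 − 2·79 = -80
  H = 19 + 4·79 − 2·(-80) = 495
  Y = 115 − 3·495 = -1370
  P = -58 + 4·495 = 1922
Policy A (H + 50):
  S = 79
  L = 78 − 2·79 = -80
  H = 19 + 4·79 − 2·(-80) (+50 from intervention) = 545
  Y = 115 − 3·545 = -1520
  P = -58 + 4·545 = 2122
ΔP = 2122 − 1922 = 200; ΔY = -1520 − (-1370) = -150
Score = 1·200 + (-5)·(-150) = 950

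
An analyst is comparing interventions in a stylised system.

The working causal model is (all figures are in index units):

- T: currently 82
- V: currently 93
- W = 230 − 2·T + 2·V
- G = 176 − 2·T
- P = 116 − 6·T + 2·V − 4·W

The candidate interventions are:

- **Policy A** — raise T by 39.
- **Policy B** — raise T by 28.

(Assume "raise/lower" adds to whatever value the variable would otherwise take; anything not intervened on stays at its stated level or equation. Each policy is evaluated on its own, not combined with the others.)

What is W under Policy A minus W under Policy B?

-22

Policy A (T + 39):
  T = 82 + 39 = 121
  V = 93
  W = 230 − 2·121 + 2·93 = 174
Policy B (T + 28):
  T = 82 + 28 = 110
  V = 93
  W = 230 − 2·110 + 2·93 = 196
W: 174 − 196 = -22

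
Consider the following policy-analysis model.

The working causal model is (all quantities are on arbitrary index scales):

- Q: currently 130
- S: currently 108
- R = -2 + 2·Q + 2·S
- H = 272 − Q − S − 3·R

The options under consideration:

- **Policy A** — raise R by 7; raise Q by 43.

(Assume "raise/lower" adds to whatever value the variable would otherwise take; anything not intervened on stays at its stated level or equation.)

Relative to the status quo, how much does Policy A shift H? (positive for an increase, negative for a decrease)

Baseline:
  Q = 130
  S = 108
  R = -2 + 2·130 + 2·108 = 474
  H = 272 − 130 − 108 − 3·474 = -1388
Policy A (R + 7, Q + 43):
  Q = 130 + 43 = 173
  S = 108
  R = -2 + 2·173 + 2·108 (+7 from intervention) = 567
  H = 272 − 173 − 108 − 3·567 = -1710
Change in H: -1710 − (-1388) = -322

-322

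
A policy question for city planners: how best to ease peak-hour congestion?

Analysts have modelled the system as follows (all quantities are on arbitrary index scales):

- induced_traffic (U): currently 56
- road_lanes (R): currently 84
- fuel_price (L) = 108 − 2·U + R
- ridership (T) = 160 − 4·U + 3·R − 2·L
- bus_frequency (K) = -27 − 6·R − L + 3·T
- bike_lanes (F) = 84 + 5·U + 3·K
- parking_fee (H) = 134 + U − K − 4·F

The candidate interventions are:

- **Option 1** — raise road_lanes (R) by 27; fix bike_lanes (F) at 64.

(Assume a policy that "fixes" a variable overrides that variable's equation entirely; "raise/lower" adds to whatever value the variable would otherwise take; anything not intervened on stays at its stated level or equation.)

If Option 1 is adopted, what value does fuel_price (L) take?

107

Option 1 (R + 27, F := 64):
  U = 56
  R = 84 + 27 = 111
  L = 108 − 2·56 + 111 = 107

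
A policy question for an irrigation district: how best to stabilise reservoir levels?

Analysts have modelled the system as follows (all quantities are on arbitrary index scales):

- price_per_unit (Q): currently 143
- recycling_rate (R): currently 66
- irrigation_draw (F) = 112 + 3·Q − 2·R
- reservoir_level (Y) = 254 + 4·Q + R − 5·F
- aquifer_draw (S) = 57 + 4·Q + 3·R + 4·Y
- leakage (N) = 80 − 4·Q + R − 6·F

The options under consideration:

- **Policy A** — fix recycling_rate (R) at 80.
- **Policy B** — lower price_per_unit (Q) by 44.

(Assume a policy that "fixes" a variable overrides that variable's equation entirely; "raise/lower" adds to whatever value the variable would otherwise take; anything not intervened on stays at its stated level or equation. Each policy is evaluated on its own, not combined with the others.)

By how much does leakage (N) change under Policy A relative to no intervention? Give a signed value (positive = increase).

Baseline:
  Q = 143
  R = 66
  F = 112 + 3·143 − 2·66 = 409
  N = 80 − 4·143 + 66 − 6·409 = -2880
Policy A (R := 80):
  Q = 143
  R = 80
  F = 112 + 3·143 − 2·80 = 381
  N = 80 − 4·143 + 80 − 6·381 = -2698
Change in N: -2698 − (-2880) = 182

182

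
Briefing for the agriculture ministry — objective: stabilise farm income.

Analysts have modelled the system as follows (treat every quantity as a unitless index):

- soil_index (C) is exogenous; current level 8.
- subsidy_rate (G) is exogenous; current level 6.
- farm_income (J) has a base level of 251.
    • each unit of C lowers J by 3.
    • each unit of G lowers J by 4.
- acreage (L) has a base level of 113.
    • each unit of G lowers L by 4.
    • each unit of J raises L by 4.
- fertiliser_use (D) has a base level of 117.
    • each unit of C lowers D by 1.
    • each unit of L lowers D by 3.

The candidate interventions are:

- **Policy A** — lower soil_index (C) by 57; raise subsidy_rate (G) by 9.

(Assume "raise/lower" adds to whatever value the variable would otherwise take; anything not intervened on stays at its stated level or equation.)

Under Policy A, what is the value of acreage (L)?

Policy A (C − 57, G + 9):
  C = 8 − 57 = -49
  G = 6 + 9 = 15
  J = 251 − 3·(-49) − 4·15 = 338
  L = 113 − 4·15 + 4·338 = 1405

1405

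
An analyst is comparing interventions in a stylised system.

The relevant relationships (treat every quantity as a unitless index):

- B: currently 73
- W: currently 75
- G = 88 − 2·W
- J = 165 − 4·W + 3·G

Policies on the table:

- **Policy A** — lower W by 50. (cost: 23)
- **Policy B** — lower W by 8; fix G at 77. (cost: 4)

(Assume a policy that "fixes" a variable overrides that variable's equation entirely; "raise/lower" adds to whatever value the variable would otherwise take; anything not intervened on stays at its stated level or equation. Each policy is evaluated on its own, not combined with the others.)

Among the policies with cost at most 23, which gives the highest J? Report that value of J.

179

Policy A (W − 50):
  W = 75 − 50 = 25
  G = 88 − 2·25 = 38
  J = 165 − 4·25 + 3·38 = 179
Policy B (W − 8, G := 77):
  W = 75 − 8 = 67
  G = 77
  J = 165 − 4·67 + 3·77 = 128
Comparing — Policy A: J=179, Policy B: J=128. Highest is 179 (Policy A).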